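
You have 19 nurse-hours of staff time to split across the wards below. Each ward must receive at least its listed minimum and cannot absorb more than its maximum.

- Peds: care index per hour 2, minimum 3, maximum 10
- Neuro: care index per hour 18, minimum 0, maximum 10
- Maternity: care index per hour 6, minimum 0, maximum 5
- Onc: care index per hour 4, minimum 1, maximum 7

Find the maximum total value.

220

Meeting every minimum uses 3+0+0+1 = 4 nurse-hours, leaving 15.
Highest care index per hour first: Neuro 18 > Maternity 6 > Onc 4 > Peds 2.
Neuro takes 10 more to reach its cap of 10 → 5 left.
Maternity takes 5 more to reach its cap of 5 → 0 left.
Total = 2×3 + 18×10 + 6×5 + 4×1 = 220.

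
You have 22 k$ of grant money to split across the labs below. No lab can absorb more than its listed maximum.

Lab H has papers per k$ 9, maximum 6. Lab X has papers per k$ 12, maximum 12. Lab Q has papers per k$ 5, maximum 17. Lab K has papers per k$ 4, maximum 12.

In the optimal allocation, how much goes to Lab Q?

Order the labs by papers per k$: Lab X 12 > Lab H 9 > Lab Q 5 > Lab K 4.
Lab X takes 12 to reach its cap of 12 — 10 left.
Lab H: +6 to 6 (cap) — 4 left.
Lab Q has room for 17 but only 4 remain, so it gets 4.

4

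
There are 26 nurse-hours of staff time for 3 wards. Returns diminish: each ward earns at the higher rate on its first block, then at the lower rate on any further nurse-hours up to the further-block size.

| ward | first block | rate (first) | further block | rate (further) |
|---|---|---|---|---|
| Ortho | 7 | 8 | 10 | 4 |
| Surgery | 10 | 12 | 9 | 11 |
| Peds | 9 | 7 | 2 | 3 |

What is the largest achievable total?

275

Treat each block as its own option and order by rate: Surgery/tier1 12 > Surgery/tier2 11 > Ortho/tier1 8 > Peds/tier1 7 > Ortho/tier2 4 > Peds/tier2 3.
Surgery/tier1 (12): +10 → 16 left.
Fill Surgery tier2 block (9 at 11) → 7 left.
Fill Ortho tier1 block (7 at 8) → 0 left.
Total = 12×10 + 11×9 + 8×7 = 275.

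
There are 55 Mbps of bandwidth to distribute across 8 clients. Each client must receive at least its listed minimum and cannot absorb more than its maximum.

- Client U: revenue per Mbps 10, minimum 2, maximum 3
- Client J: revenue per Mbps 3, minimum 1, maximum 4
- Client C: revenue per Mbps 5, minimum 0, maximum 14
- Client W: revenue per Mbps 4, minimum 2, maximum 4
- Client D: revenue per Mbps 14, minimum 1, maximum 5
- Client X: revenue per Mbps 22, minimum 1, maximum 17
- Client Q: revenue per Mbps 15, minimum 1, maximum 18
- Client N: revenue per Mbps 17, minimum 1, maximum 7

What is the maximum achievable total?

884

Meeting every minimum uses 2+1+0+2+1+1+1+1 = 9 Mbps, leaving 46.
Highest revenue per Mbps first: Client X 22 > Client N 17 > Client Q 15 > Client D 14 > Client U 10 > Client C 5 > Client W 4 > Client J 3.
Client X: +16 to 17 (cap) — 30 left.
Client N: +6 to 7 (cap) — 24 left.
Give Client Q 17 more to hit its cap of 18 — 7 left.
Give Client D 4 more to hit its cap of 5 — 3 left.
Client U: +1 to 3 (cap) — 2 left.
Client C: +2 (room for 14) → 2. Pool exhausted.
Total = 10×3 + 3×1 + 5×2 + 4×2 + 14×5 + 22×17 + 15×18 + 17×7 = 884.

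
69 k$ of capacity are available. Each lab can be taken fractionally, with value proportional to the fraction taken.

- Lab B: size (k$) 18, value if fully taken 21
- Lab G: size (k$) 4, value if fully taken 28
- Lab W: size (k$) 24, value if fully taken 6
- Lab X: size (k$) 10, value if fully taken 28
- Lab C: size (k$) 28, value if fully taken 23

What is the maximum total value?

102.25

Best value per unit of size first: Lab G 28/4≈7, Lab X 28/10≈2.8, Lab B 21/18≈1.17, Lab C 23/28≈0.821, Lab W 6/24≈0.25.
All 4 k$ of Lab G fit (value 28) → 65 remain.
All 10 k$ of Lab X fit (value 28) → 55 remain.
Lab B: take in full, 18 k$ for value 21 → 37 left.
Take all of Lab C (28 k$, value 23) → 9 k$ left.
Only 9 k$ remain; take 9/24 of Lab W for value 6×9/24 = 2.25.
Total value = 102.25.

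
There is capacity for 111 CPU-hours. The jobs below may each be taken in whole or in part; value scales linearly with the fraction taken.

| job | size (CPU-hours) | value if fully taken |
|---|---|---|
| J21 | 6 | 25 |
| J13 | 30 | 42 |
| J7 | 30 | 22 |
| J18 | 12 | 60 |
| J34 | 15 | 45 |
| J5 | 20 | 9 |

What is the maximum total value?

Rank by value-to-size ratio: J18 60/12≈5, J21 25/6≈4.17, J34 45/15≈3, J13 42/30≈1.4, J7 22/30≈0.733, J5 9/20≈0.45.
J18: take in full, 12 CPU-hours for value 60 — 99 left.
J21: take in full, 6 CPU-hours for value 25 — 93 left.
Take all of J34 (15 CPU-hours, value 45) — 78 CPU-hours left.
Take all of J13 (30 CPU-hours, value 42) — 48 CPU-hours left.
J7: take in full, 30 CPU-hours for value 22 — 18 left.
Fill the last 18 CPU-hours with part of J5: 18/20 of it earns 8.1.
Total value = 202.1.

202.1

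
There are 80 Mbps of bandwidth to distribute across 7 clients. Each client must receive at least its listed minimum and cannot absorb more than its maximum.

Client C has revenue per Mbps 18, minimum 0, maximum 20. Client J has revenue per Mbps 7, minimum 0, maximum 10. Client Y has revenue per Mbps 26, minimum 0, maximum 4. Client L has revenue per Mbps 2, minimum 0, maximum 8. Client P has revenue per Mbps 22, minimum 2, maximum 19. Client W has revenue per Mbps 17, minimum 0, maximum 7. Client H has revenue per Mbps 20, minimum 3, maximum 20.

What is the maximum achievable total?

Meeting every minimum uses 0+0+0+0+2+0+3 = 5 Mbps, leaving 75.
Highest revenue per Mbps first: Client Y 26 > Client P 22 > Client H 20 > Client C 18 > Client W 17 > Client J 7 > Client L 2.
Client Y takes 4 more to reach its cap of 4 — 71 left.
Give Client P 17 more to hit its cap of 19 — 54 left.
Client H takes 17 more to reach its cap of 20 — 37 left.
Client C: +20 to 20 (cap) — 17 left.
Client W takes 7 more to reach its cap of 7 — 10 left.
Give Client J 10 more to hit its cap of 10 — 0 left.
Total = 18×20 + 7×10 + 26×4 + 22×19 + 17×7 + 20×20 = 1471.

1471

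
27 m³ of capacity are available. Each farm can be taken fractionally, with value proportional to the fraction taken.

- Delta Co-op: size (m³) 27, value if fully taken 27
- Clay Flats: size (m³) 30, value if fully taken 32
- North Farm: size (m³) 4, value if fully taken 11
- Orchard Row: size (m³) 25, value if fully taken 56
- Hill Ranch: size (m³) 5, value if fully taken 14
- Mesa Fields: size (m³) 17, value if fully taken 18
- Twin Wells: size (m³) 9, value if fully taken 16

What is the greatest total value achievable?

Sort by value density: Hill Ranch 14/5≈2.8, North Farm 11/4≈2.75, Orchard Row 56/25≈2.24, Twin Wells 16/9≈1.78, Clay Flats 32/30≈1.07, Mesa Fields 18/17≈1.06, Delta Co-op 27/27≈1.
Take all of Hill Ranch (5 m³, value 14) → 22 m³ left.
Take all of North Farm (4 m³, value 11) → 18 m³ left.
Fill the last 18 m³ with part of Orchard Row: 18/25 of it earns 40.32.
Total value = 65.32.

65.32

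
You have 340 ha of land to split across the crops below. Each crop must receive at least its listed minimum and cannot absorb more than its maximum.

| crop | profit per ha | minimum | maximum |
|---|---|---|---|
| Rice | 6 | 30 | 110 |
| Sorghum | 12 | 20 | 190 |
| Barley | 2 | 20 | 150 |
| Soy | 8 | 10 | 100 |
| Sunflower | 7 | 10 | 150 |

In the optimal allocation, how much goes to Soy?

Meeting every minimum uses 30+20+20+10+10 = 90 ha, leaving 250.
Order the crops by profit per ha: Sorghum 12 > Soy 8 > Sunflower 7 > Rice 6 > Barley 2.
Give Sorghum 170 more to hit its cap of 190 → 80 left.
Only 80 left; Soy takes them to reach 90.

90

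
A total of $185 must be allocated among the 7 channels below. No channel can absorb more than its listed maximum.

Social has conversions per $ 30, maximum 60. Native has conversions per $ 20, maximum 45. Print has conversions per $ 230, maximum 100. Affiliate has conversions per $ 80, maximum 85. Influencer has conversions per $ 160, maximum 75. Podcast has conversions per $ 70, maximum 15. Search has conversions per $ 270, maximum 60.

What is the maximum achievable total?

43200

Order the channels by conversions per $: Search 270 > Print 230 > Influencer 160 > Affiliate 80 > Podcast 70 > Social 30 > Native 20.
Search takes 60 to reach its cap of 60 ; 125 left.
Print: +100 to 100 (cap) ; 25 left.
Influencer: +25 (room for 75) → 25. Pool exhausted.
Total = 230×100 + 160×25 + 270×60 = 43200.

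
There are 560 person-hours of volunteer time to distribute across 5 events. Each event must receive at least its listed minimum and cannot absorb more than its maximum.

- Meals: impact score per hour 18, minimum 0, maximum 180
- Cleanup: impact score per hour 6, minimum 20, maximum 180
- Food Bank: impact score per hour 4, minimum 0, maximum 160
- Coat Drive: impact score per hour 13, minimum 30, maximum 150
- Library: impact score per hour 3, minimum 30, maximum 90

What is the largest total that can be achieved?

6440

Meeting every minimum uses 0+20+0+30+30 = 80 person-hours, leaving 480.
Highest impact score per hour first: Meals 18 > Coat Drive 13 > Cleanup 6 > Food Bank 4 > Library 3.
Meals takes 180 more to reach its cap of 180 → 300 left.
Coat Drive: +120 to 150 (cap) → 180 left.
Cleanup takes 160 more to reach its cap of 180 → 20 left.
Only 20 left; Food Bank takes them to reach 20.
Total = 18×180 + 6×180 + 4×20 + 13×150 + 3×30 = 6440.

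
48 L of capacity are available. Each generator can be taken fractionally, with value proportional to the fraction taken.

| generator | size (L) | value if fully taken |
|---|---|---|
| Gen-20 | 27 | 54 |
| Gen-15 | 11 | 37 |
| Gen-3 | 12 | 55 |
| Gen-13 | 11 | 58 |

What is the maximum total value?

Sort by value density: Gen-13 58/11≈5.27, Gen-3 55/12≈4.58, Gen-15 37/11≈3.36, Gen-20 54/27≈2.
Take all of Gen-13 (11 L, value 58) → 37 L left.
All 12 L of Gen-3 fit (value 55) → 25 remain.
Take all of Gen-15 (11 L, value 37) → 14 L left.
Fill the last 14 L with part of Gen-20: 14/27 of it earns 28.
Total value = 178.

178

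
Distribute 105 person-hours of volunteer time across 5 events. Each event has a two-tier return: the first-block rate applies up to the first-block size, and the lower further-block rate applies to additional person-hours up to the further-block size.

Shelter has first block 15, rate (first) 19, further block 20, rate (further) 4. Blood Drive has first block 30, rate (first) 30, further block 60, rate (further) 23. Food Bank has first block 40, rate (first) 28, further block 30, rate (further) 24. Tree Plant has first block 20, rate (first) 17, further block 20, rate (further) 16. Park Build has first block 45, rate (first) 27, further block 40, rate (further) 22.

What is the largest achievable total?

Order all 10 blocks by rate: Blood Drive/first 30 > Food Bank/first 28 > Park Build/first 27 > Food Bank/second 24 > Blood Drive/second 23 > Park Build/second 22 > Shelter/first 19 > Tree Plant/first 17 > Tree Plant/second 16 > Shelter/second 4.
Blood Drive/first (30): +30 ; 75 left.
Food Bank/first (28): +40 ; 35 left.
Park Build/first: +35 of 45 at 27; pool empty.
Total = 30×30 + 28×40 + 27×35 = 2965.

2965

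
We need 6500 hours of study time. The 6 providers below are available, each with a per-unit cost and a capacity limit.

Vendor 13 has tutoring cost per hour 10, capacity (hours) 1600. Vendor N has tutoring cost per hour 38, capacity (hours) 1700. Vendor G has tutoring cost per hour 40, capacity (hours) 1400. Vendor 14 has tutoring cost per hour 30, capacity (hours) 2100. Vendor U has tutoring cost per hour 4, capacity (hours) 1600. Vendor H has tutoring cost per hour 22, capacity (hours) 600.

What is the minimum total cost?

Use providers in increasing cost order.
Vendor U (4): use full 1600 → 4900 hours to go.
Vendor 13 (10): use full 1600 → 3300 hours to go.
Take 600 from Vendor H at 22 → need 2700 more.
Vendor 14 at 30: take all 2100 hours → 600 still needed.
Take 600 from Vendor N at 38 to finish.
Vendor G: unused.
Cost = 1600×4 + 1600×10 + 600×22 + 2100×30 + 600×38 = 121400.

121400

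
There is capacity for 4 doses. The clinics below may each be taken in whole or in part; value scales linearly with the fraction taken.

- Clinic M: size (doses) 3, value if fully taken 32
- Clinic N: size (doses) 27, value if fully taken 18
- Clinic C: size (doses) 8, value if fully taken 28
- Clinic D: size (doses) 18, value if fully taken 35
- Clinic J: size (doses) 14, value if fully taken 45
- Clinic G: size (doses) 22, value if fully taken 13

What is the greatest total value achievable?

35.5

Sort by value density: Clinic M 32/3≈10.7, Clinic C 28/8≈3.5, Clinic J 45/14≈3.21, Clinic D 35/18≈1.94, Clinic N 18/27≈0.667, Clinic G 13/22≈0.591.
Clinic M: take in full, 3 doses for value 32 — 1 left.
Fill the last 1 doses with part of Clinic C: 1/8 of it earns 3.5.
Total value = 35.5.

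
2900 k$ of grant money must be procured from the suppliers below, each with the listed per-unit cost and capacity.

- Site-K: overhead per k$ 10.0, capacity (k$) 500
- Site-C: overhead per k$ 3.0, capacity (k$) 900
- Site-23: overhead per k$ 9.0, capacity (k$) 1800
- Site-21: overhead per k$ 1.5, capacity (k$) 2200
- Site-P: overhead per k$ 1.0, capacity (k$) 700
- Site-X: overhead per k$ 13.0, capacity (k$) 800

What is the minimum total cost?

4000

Fill from the cheapest supplier first.
Take 700 from Site-P at 1.0 — need 2200 more.
Site-21 (1.5): use full 2200 — 0 k$ to go.
Site-C, Site-23, Site-K, Site-X: unused.
Cost = 700×1.0 + 2200×1.5 = 4000.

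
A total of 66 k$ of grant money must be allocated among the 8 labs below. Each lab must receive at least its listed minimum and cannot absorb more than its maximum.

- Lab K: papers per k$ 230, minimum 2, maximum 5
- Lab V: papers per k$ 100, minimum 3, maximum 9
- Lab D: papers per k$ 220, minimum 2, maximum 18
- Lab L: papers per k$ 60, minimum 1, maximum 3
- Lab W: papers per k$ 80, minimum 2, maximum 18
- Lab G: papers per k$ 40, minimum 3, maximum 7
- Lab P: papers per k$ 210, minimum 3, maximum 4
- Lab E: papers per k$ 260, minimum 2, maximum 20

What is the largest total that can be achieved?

Meeting every minimum uses 2+3+2+1+2+3+3+2 = 18 k$, leaving 48.
Rank by papers per k$: Lab E 260 > Lab K 230 > Lab D 220 > Lab P 210 > Lab V 100 > Lab W 80 > Lab L 60 > Lab G 40.
Lab E: +18 to 20 (cap) — 30 left.
Give Lab K 3 more to hit its cap of 5 — 27 left.
Give Lab D 16 more to hit its cap of 18 — 11 left.
Lab P: +1 to 4 (cap) — 10 left.
Lab V takes 6 more to reach its cap of 9 — 4 left.
Only 4 left; Lab W takes them to reach 6.
Total = 230×5 + 100×9 + 220×18 + 60×1 + 80×6 + 40×3 + 210×4 + 260×20 = 12710.

12710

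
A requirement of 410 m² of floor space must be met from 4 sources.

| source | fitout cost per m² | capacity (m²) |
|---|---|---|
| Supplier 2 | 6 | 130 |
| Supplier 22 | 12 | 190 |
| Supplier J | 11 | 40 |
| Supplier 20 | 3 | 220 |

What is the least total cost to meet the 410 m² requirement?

2120

Fill from the cheapest source first.
Take 220 from Supplier 20 at 3 — need 190 more.
Supplier 2 (6): use full 130 — 60 m² to go.
Supplier J (11): use full 40 — 20 m² to go.
Take 20 from Supplier 22 at 12 to finish.
Cost = 220×3 + 130×6 + 40×11 + 20×12 = 2120.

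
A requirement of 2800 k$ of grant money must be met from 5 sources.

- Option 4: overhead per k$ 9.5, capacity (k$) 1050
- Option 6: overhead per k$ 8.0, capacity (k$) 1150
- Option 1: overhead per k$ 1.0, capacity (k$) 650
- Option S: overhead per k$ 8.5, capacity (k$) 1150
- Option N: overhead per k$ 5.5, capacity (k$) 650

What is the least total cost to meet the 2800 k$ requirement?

16400

Use sources in increasing cost order.
Take 650 from Option 1 at 1.0 ; need 2150 more.
Option N at 5.5: take all 650 k$ ; 1500 still needed.
Option 6 (8.0): use full 1150 ; 350 k$ to go.
Option S at 8.5: take 350 of its 1150 ; requirement met.
Option 4: unused.
Cost = 650×1.0 + 650×5.5 + 1150×8.0 + 350×8.5 = 16400.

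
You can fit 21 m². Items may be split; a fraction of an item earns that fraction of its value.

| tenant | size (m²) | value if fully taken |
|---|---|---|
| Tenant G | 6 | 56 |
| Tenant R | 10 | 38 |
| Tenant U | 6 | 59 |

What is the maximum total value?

Sort by value density: Tenant U 59/6≈9.83, Tenant G 56/6≈9.33, Tenant R 38/10≈3.8.
Tenant U: take in full, 6 m² for value 59 ; 15 left.
Take all of Tenant G (6 m², value 56) ; 9 m² left.
Only 9 m² remain; take 9/10 of Tenant R for value 38×9/10 = 34.2.
Total value = 149.2.

149.2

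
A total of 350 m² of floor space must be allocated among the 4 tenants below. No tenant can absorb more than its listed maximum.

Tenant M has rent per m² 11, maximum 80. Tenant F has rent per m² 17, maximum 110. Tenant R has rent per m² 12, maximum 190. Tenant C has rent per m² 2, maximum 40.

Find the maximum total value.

Highest rent per m² first: Tenant F 17 > Tenant R 12 > Tenant M 11 > Tenant C 2.
Tenant F: +110 to 110 (cap) → 240 left.
Give Tenant R 190 to hit its cap of 190 → 50 left.
Tenant M: +50 (room for 80) → 50. Pool exhausted.
Total = 11×50 + 17×110 + 12×190 = 4700.

4700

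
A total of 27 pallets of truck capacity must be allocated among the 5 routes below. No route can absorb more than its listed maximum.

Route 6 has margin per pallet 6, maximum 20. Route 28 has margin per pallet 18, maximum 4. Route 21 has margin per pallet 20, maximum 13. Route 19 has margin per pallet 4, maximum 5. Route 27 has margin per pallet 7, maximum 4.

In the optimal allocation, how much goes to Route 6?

Order the routes by margin per pallet: Route 21 20 > Route 28 18 > Route 27 7 > Route 6 6 > Route 19 4.
Give Route 21 13 to hit its cap of 13 — 14 left.
Route 28: +4 to 4 (cap) — 10 left.
Give Route 27 4 to hit its cap of 4 — 6 left.
Route 6: +6 (room for 20) → 6. Pool exhausted.

6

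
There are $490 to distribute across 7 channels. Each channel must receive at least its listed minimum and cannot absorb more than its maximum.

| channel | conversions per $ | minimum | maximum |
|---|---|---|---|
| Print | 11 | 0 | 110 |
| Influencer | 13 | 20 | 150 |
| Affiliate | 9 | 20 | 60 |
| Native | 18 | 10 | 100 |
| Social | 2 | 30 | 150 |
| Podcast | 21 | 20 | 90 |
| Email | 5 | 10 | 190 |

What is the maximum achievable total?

Meeting every minimum uses 0+20+20+10+30+20+10 = 110 $, leaving 380.
Rank by conversions per $: Podcast 21 > Native 18 > Influencer 13 > Print 11 > Affiliate 9 > Email 5 > Social 2.
Give Podcast 70 more to hit its cap of 90 — 310 left.
Native takes 90 more to reach its cap of 100 — 220 left.
Influencer takes 130 more to reach its cap of 150 — 90 left.
Only 90 left; Print takes them to reach 90.
Total = 11×90 + 13×150 + 9×20 + 18×100 + 2×30 + 21×90 + 5×10 = 6920.

6920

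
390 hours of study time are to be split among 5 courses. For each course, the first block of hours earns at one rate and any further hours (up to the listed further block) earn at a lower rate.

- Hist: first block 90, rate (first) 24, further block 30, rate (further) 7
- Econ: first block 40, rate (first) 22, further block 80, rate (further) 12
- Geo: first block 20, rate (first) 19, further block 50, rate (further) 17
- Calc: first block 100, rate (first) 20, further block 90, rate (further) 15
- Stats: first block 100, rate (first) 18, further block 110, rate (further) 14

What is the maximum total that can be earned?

7900

Order all 10 blocks by rate: Hist/first 24 > Econ/first 22 > Calc/first 20 > Geo/first 19 > Stats/first 18 > Geo/second 17 > Calc/second 15 > Stats/second 14 > Econ/second 12 > Hist/second 7.
Hist first at 24: fill all 90 — 300 left.
Econ/first (22): +40 — 260 left.
Fill Calc first block (100 at 20) — 160 left.
Fill Geo first block (20 at 19) — 140 left.
Fill Stats first block (100 at 18) — 40 left.
40 remain; put them into Geo second at 17.
Total = 24×90 + 22×40 + 20×100 + 19×20 + 18×100 + 17×40 = 7900.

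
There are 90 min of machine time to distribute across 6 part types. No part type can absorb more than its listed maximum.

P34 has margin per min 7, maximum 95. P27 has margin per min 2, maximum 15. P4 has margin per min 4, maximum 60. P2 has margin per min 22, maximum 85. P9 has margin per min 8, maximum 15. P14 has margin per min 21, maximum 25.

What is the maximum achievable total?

Highest margin per min first: P2 22 > P14 21 > P9 8 > P34 7 > P4 4 > P27 2.
P2: +85 to 85 (cap) ; 5 left.
P14: +5 (room for 25) → 5. Pool exhausted.
Total = 22×85 + 21×5 = 1975.

1975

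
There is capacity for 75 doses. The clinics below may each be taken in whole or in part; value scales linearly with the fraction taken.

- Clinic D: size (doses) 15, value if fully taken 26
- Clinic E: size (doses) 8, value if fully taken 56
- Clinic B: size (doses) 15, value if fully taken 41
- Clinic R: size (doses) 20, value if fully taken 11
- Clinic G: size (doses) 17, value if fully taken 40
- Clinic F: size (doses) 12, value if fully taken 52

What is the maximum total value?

219.4

Best value per unit of size first: Clinic E 56/8≈7, Clinic F 52/12≈4.33, Clinic B 41/15≈2.73, Clinic G 40/17≈2.35, Clinic D 26/15≈1.73, Clinic R 11/20≈0.55.
Clinic E: take in full, 8 doses for value 56 → 67 left.
All 12 doses of Clinic F fit (value 52) → 55 remain.
All 15 doses of Clinic B fit (value 41) → 40 remain.
Clinic G: take in full, 17 doses for value 40 → 23 left.
All 15 doses of Clinic D fit (value 26) → 8 remain.
Only 8 doses remain; take 8/20 of Clinic R for value 11×8/20 = 4.4.
Total value = 219.4.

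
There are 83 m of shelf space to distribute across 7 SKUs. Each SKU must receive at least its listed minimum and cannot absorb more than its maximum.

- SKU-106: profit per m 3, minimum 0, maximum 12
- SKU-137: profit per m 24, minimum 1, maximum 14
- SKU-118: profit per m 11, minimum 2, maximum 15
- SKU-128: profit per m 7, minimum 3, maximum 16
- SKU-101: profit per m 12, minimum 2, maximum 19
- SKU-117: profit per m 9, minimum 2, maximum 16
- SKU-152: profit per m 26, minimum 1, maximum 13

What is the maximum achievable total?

1253

Meeting every minimum uses 0+1+2+3+2+2+1 = 11 m, leaving 72.
Rank by profit per m: SKU-152 26 > SKU-137 24 > SKU-101 12 > SKU-118 11 > SKU-117 9 > SKU-128 7 > SKU-106 3.
Give SKU-152 12 more to hit its cap of 13 → 60 left.
SKU-137: +13 to 14 (cap) → 47 left.
SKU-101 takes 17 more to reach its cap of 19 → 30 left.
Give SKU-118 13 more to hit its cap of 15 → 17 left.
Give SKU-117 14 more to hit its cap of 16 → 3 left.
SKU-128: +3 (room for 13) → 6. Pool exhausted.
Total = 24×14 + 11×15 + 7×6 + 12×19 + 9×16 + 26×13 = 1253.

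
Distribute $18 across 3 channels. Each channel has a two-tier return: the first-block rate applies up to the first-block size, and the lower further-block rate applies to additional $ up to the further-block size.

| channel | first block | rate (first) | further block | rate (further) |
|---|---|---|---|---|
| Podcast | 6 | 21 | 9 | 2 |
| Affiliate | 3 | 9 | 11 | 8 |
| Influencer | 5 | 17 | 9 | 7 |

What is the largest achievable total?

270

Order all 6 blocks by rate: Podcast/tier1 21 > Influencer/tier1 17 > Affiliate/tier1 9 > Affiliate/tier2 8 > Influencer/tier2 7 > Podcast/tier2 2.
Podcast tier1 at 21: fill all 6 ; 12 left.
Influencer tier1 at 17: fill all 5 ; 7 left.
Affiliate tier1 at 9: fill all 3 ; 4 left.
4 remain; put them into Affiliate tier2 at 8.
Total = 21×6 + 17×5 + 9×3 + 8×4 = 270.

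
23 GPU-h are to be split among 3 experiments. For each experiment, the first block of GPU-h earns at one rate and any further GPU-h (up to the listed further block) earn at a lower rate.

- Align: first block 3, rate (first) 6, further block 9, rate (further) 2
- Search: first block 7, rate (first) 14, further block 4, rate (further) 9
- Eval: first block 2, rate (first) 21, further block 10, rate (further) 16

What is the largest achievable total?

336

Treat each block as its own option and order by rate: Eval/T1 21 > Eval/T2 16 > Search/T1 14 > Search/T2 9 > Align/T1 6 > Align/T2 2.
Eval T1 at 21: fill all 2 — 21 left.
Eval/T2 (16): +10 — 11 left.
Search/T1 (14): +7 — 4 left.
Search/T2 (9): +4 — 0 left.
Total = 21×2 + 16×10 + 14×7 + 9×4 = 336.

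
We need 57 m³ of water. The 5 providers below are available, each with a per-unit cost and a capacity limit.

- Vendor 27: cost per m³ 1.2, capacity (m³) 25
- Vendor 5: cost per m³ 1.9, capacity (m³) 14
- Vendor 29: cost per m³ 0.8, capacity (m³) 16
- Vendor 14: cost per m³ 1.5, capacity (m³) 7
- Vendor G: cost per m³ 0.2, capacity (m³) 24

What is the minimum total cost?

Use providers in increasing cost order.
Vendor G at 0.2: take all 24 m³ → 33 still needed.
Vendor 29 at 0.8: take all 16 m³ → 17 still needed.
Vendor 27 (1.2): take the remaining 17 → done.
Vendor 14, Vendor 5: unused.
Cost = 24×0.2 + 16×0.8 + 17×1.2 = 38.

38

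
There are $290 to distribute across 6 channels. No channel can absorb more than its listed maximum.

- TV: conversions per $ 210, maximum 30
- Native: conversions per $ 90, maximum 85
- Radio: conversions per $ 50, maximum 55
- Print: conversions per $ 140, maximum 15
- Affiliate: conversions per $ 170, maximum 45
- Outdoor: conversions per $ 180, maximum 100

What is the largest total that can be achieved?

42450

Highest conversions per $ first: TV 210 > Outdoor 180 > Affiliate 170 > Print 140 > Native 90 > Radio 50.
TV takes 30 to reach its cap of 30 — 260 left.
Outdoor takes 100 to reach its cap of 100 — 160 left.
Affiliate: +45 to 45 (cap) — 115 left.
Print takes 15 to reach its cap of 15 — 100 left.
Native takes 85 to reach its cap of 85 — 15 left.
Radio: +15 (room for 55) → 15. Pool exhausted.
Total = 210×30 + 90×85 + 50×15 + 140×15 + 170×45 + 180×100 = 42450.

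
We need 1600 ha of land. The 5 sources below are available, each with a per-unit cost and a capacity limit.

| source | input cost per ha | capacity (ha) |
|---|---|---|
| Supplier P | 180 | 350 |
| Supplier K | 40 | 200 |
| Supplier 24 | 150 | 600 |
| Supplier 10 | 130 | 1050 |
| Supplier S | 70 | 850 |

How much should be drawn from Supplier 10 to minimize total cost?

Cheapest first:
Supplier K at 40: take all 200 ha ; 1400 still needed.
Take 850 from Supplier S at 70 ; need 550 more.
Supplier 10 at 130: take 550 of its 1050 ; requirement met.
Supplier 24, Supplier P: unused.

550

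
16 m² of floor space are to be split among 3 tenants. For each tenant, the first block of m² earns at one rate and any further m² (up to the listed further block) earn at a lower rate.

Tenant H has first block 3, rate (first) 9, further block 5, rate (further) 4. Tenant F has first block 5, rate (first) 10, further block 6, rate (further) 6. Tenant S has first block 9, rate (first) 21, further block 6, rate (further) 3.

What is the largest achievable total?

257

Rank every tier by rate: Tenant S/first 21 > Tenant F/first 10 > Tenant H/first 9 > Tenant F/second 6 > Tenant H/second 4 > Tenant S/second 3.
Fill Tenant S first block (9 at 21) ; 7 left.
Fill Tenant F first block (5 at 10) ; 2 left.
Tenant H/first: +2 of 3 at 9; pool empty.
Total = 21×9 + 10×5 + 9×2 = 257.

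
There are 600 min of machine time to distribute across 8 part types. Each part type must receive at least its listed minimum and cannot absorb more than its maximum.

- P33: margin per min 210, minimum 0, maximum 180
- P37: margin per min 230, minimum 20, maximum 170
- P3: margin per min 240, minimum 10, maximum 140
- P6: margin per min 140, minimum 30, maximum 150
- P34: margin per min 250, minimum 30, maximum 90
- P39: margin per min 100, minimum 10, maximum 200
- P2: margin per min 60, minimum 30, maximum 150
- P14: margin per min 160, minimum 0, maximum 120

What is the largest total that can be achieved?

Meeting every minimum uses 0+20+10+30+30+10+30+0 = 130 min, leaving 470.
Rank by margin per min: P34 250 > P3 240 > P37 230 > P33 210 > P14 160 > P6 140 > P39 100 > P2 60.
P34: +60 to 90 (cap) — 410 left.
Give P3 130 more to hit its cap of 140 — 280 left.
P37 takes 150 more to reach its cap of 170 — 130 left.
Only 130 left; P33 takes them to reach 130.
Total = 210×130 + 230×170 + 240×140 + 140×30 + 250×90 + 100×10 + 60×30 = 129500.

129500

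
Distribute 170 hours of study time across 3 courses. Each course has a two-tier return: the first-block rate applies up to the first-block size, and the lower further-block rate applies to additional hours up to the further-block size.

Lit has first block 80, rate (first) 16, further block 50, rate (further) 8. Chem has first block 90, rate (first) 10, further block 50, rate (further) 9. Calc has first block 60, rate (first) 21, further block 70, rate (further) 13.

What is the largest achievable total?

2930

Rank every tier by rate: Calc/tier1 21 > Lit/tier1 16 > Calc/tier2 13 > Chem/tier1 10 > Chem/tier2 9 > Lit/tier2 8.
Calc tier1 at 21: fill all 60 ; 110 left.
Lit tier1 at 16: fill all 80 ; 30 left.
30 remain; put them into Calc tier2 at 13.
Total = 21×60 + 16×80 + 13×30 = 2930.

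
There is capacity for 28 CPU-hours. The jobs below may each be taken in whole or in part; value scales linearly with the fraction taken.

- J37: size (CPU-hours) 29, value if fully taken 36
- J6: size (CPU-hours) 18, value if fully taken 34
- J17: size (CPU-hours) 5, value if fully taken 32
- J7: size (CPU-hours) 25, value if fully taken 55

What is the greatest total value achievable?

82.6

Sort by value density: J17 32/5≈6.4, J7 55/25≈2.2, J6 34/18≈1.89, J37 36/29≈1.24.
Take all of J17 (5 CPU-hours, value 32) — 23 CPU-hours left.
Fill the last 23 CPU-hours with part of J7: 23/25 of it earns 50.6.
Total value = 82.6.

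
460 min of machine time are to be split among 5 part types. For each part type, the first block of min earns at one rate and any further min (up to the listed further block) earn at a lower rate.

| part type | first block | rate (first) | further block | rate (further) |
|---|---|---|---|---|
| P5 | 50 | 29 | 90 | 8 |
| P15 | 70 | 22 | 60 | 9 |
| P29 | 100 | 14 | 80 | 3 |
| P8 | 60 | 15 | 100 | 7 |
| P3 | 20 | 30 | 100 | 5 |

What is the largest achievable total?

7220

Rank every tier by rate: P3/T1 30 > P5/T1 29 > P15/T1 22 > P8/T1 15 > P29/T1 14 > P15/T2 9 > P5/T2 8 > P8/T2 7 > P3/T2 5 > P29/T2 3.
P3 T1 at 30: fill all 20 ; 440 left.
Fill P5 T1 block (50 at 29) ; 390 left.
P15 T1 at 22: fill all 70 ; 320 left.
P8/T1 (15): +60 ; 260 left.
Fill P29 T1 block (100 at 14) ; 160 left.
P15 T2 at 9: fill all 60 ; 100 left.
P5 T2 at 8: fill all 90 ; 10 left.
10 remain; put them into P8 T2 at 7.
Total = 30×20 + 29×50 + 22×70 + 15×60 + 14×100 + 9×60 + 8×90 + 7×10 = 7220.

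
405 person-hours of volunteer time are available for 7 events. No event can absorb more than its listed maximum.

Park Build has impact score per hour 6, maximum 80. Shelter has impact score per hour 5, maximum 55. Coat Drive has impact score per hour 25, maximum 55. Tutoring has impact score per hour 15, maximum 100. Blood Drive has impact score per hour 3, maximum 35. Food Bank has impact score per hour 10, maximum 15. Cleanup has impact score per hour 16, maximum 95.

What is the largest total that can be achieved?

Rank by impact score per hour: Coat Drive 25 > Cleanup 16 > Tutoring 15 > Food Bank 10 > Park Build 6 > Shelter 5 > Blood Drive 3.
Coat Drive takes 55 to reach its cap of 55 ; 350 left.
Give Cleanup 95 to hit its cap of 95 ; 255 left.
Tutoring: +100 to 100 (cap) ; 155 left.
Food Bank takes 15 to reach its cap of 15 ; 140 left.
Give Park Build 80 to hit its cap of 80 ; 60 left.
Shelter takes 55 to reach its cap of 55 ; 5 left.
Blood Drive: +5 (room for 35) → 5. Pool exhausted.
Total = 6×80 + 5×55 + 25×55 + 15×100 + 3×5 + 10×15 + 16×95 = 5315.

5315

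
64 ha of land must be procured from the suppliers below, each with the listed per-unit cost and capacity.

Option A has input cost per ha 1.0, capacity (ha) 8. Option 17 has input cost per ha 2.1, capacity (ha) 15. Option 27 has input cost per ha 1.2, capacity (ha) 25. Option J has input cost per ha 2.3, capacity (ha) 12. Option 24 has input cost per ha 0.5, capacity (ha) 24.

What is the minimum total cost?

Cheapest first:
Option 24 at 0.5: take all 24 ha → 40 still needed.
Take 8 from Option A at 1.0 → need 32 more.
Option 27 at 1.2: take all 25 ha → 7 still needed.
Take 7 from Option 17 at 2.1 to finish.
Option J: unused.
Cost = 24×0.5 + 8×1.0 + 25×1.2 + 7×2.1 = 64.7.

64.7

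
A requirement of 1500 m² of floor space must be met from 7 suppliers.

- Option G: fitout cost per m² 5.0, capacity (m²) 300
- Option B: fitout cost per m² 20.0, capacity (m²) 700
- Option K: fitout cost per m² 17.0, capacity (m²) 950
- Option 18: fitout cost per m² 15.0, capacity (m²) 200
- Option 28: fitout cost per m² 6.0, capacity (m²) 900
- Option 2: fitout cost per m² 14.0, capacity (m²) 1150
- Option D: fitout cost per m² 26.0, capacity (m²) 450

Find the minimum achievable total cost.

Fill from the cheapest supplier first.
Option G (5.0): use full 300 — 1200 m² to go.
Option 28 (6.0): use full 900 — 300 m² to go.
Option 2 at 14.0: take 300 of its 1150 — requirement met.
Option 18, Option K, Option B, Option D: unused.
Cost = 300×5.0 + 900×6.0 + 300×14.0 = 11100.

11100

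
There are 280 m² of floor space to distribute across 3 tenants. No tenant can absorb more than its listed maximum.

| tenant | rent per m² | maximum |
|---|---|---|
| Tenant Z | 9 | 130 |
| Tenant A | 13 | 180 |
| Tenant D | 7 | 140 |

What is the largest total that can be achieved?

3240

Rank by rent per m²: Tenant A 13 > Tenant Z 9 > Tenant D 7.
Tenant A: +180 to 180 (cap) → 100 left.
Only 100 left; Tenant Z takes them to reach 100.
Total = 9×100 + 13×180 = 3240.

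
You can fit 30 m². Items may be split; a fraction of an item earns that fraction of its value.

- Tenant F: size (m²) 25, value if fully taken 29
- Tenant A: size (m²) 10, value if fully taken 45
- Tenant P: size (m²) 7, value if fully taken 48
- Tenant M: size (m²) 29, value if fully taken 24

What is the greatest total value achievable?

108.08

Rank by value-to-size ratio: Tenant P 48/7≈6.86, Tenant A 45/10≈4.5, Tenant F 29/25≈1.16, Tenant M 24/29≈0.828.
Take all of Tenant P (7 m², value 48) ; 23 m² left.
All 10 m² of Tenant A fit (value 45) ; 13 remain.
Fill the last 13 m² with part of Tenant F: 13/25 of it earns 15.08.
Total value = 108.08.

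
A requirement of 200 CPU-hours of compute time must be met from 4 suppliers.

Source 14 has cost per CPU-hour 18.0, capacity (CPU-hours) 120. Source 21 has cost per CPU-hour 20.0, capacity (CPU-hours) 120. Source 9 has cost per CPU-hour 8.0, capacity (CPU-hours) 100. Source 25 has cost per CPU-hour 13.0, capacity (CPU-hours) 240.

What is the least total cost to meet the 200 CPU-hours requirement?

2100

Use suppliers in increasing cost order.
Source 9 (8.0): use full 100 ; 100 CPU-hours to go.
Source 25 at 13.0: take 100 of its 240 ; requirement met.
Source 14, Source 21: unused.
Cost = 100×8.0 + 100×13.0 = 2100.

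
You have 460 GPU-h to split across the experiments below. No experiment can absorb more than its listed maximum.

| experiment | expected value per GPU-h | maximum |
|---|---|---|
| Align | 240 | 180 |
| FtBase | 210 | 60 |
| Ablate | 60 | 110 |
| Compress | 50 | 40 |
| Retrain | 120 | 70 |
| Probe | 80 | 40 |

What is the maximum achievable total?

Highest expected value per GPU-h first: Align 240 > FtBase 210 > Retrain 120 > Probe 80 > Ablate 60 > Compress 50.
Give Align 180 to hit its cap of 180 — 280 left.
Give FtBase 60 to hit its cap of 60 — 220 left.
Give Retrain 70 to hit its cap of 70 — 150 left.
Probe takes 40 to reach its cap of 40 — 110 left.
Ablate takes 110 to reach its cap of 110 — 0 left.
Total = 240×180 + 210×60 + 60×110 + 120×70 + 80×40 = 74000.

74000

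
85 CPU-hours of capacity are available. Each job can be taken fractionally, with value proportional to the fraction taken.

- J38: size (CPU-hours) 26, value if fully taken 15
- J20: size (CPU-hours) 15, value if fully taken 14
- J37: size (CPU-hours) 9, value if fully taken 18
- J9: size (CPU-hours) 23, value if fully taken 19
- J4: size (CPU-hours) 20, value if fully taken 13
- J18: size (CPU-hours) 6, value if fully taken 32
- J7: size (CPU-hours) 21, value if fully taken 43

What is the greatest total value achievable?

133.15

Sort by value density: J18 32/6≈5.33, J7 43/21≈2.05, J37 18/9≈2, J20 14/15≈0.933, J9 19/23≈0.826, J4 13/20≈0.65, J38 15/26≈0.577.
Take all of J18 (6 CPU-hours, value 32) → 79 CPU-hours left.
J7: take in full, 21 CPU-hours for value 43 → 58 left.
All 9 CPU-hours of J37 fit (value 18) → 49 remain.
J20: take in full, 15 CPU-hours for value 14 → 34 left.
J9: take in full, 23 CPU-hours for value 19 → 11 left.
Only 11 CPU-hours remain; take 11/20 of J4 for value 13×11/20 = 7.15.
Total value = 133.15.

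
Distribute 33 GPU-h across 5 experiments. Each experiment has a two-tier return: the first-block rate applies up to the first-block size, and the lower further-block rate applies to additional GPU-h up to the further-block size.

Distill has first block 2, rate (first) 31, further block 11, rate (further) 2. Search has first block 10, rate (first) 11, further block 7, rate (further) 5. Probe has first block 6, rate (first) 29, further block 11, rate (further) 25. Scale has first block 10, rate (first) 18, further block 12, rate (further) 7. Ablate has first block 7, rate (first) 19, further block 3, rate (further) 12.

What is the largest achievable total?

770

Treat each block as its own option and order by rate: Distill/first 31 > Probe/first 29 > Probe/second 25 > Ablate/first 19 > Scale/first 18 > Ablate/second 12 > Search/first 11 > Scale/second 7 > Search/second 5 > Distill/second 2.
Fill Distill first block (2 at 31) — 31 left.
Probe first at 29: fill all 6 — 25 left.
Probe/second (25): +11 — 14 left.
Fill Ablate first block (7 at 19) — 7 left.
Scale first at 18: only 7 left, fill 7.
Total = 31×2 + 29×6 + 25×11 + 19×7 + 18×7 = 770.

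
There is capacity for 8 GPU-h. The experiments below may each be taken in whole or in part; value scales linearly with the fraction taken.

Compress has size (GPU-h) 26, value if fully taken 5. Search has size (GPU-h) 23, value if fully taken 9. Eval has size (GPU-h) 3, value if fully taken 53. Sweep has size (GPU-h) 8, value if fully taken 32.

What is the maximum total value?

73

Best value per unit of size first: Eval 53/3≈17.7, Sweep 32/8≈4, Search 9/23≈0.391, Compress 5/26≈0.192.
Eval: take in full, 3 GPU-h for value 53 → 5 left.
Only 5 GPU-h remain; take 5/8 of Sweep for value 32×5/8 = 20.
Total value = 73.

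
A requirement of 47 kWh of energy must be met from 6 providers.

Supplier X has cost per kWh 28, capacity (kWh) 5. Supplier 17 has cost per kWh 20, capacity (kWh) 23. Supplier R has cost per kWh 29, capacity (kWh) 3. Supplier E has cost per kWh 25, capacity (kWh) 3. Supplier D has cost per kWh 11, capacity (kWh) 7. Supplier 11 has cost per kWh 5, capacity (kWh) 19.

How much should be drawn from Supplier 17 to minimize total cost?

Fill from the cheapest provider first.
Supplier 11 at 5: take all 19 kWh → 28 still needed.
Supplier D at 11: take all 7 kWh → 21 still needed.
Supplier 17 (20): take the remaining 21 → done.
Supplier E, Supplier X, Supplier R: unused.

21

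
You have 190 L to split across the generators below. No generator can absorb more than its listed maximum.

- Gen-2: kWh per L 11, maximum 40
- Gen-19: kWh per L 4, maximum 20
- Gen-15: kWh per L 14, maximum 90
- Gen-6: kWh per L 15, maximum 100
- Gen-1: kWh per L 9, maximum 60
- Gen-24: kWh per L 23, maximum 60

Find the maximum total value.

3300

Order the generators by kWh per L: Gen-24 23 > Gen-6 15 > Gen-15 14 > Gen-2 11 > Gen-1 9 > Gen-19 4.
Gen-24: +60 to 60 (cap) → 130 left.
Gen-6 takes 100 to reach its cap of 100 → 30 left.
Gen-15 has room for 90 but only 30 remain, so it gets 30.
Total = 14×30 + 15×100 + 23×60 = 3300.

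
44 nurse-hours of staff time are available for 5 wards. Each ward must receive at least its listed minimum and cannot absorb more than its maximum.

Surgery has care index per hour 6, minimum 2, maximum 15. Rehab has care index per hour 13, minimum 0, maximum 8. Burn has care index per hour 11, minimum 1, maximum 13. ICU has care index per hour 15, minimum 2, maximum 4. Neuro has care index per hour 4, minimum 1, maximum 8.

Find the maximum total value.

413

Meeting every minimum uses 2+0+1+2+1 = 6 nurse-hours, leaving 38.
Highest care index per hour first: ICU 15 > Rehab 13 > Burn 11 > Surgery 6 > Neuro 4.
Give ICU 2 more to hit its cap of 4 ; 36 left.
Rehab: +8 to 8 (cap) ; 28 left.
Give Burn 12 more to hit its cap of 13 ; 16 left.
Surgery takes 13 more to reach its cap of 15 ; 3 left.
Neuro has room for 7 more but only 3 remain, so it gets 4.
Total = 6×15 + 13×8 + 11×13 + 15×4 + 4×4 = 413.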